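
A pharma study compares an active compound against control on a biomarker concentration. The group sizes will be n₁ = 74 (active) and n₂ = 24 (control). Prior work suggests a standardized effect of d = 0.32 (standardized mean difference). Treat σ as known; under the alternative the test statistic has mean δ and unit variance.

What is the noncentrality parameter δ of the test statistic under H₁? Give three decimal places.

The noncentrality parameter scales effect size by the design's sample-size factor: δ = d / √(1/n₁ + 1/n₂) = 0.32 / √(1/74 + 1/24) = 1.3623

δ ≈ 1.362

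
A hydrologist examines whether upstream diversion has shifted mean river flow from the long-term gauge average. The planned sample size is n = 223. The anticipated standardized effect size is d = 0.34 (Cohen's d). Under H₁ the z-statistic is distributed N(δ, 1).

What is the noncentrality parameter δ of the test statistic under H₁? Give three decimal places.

The noncentrality parameter scales effect size by the design's sample-size factor: δ = d·√n = 0.34 × √223 = 5.0773

δ ≈ 5.077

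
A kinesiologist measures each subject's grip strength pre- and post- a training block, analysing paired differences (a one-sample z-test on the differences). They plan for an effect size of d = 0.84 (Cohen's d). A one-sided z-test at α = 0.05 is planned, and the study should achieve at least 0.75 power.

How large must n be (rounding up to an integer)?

For power 0.75 need Φ(δ − z_{0.05}) = 0.75, so δ = z_{0.05} + z_{0.25} = 1.645 + 0.674 = 2.319.
δ = d·√n ⇒ n = (δ/d)² = (2.319 / 0.84)² = 7.62.
Rounding up, n = 8.

n = 8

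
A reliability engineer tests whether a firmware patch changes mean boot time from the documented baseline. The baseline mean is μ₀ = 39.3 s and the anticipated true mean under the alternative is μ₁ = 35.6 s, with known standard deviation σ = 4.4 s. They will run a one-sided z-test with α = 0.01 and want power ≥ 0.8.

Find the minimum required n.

n = 15

Standardized effect: d = |μ₁ − μ₀| / σ = |35.6 − 39.3| / 4.4 = 0.8409
For power 0.8 need Φ(δ − z_{0.01}) = 0.8, so δ = z_{0.01} + z_{0.20} = 2.326 + 0.842 = 3.168.
δ = d·√n ⇒ n = (δ/d)² = (3.168 / 0.8409)² = 14.19.
Rounding up, n = 15.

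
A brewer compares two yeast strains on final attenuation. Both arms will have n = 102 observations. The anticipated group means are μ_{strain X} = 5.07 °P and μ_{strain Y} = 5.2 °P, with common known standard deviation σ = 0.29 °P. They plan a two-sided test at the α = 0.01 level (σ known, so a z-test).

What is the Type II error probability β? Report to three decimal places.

Standardized effect: d = |μ_{strain X} − μ_{strain Y}| / σ = |5.07 − 5.2| / 0.29 = 0.4483
Noncentrality parameter: δ = d·√(n/2) = 0.4483 × √(102/2) = 3.2013
Critical value for a two-sided test at α = 0.01: z_{α/2} = 2.576.
Power = Φ(δ − 2.576) + Φ(−δ − 2.576) = Φ(0.626) + Φ(-5.777) = 0.7342 + 0.0000 = 0.7342.
Type II error: β = 1 − power = 1 − 0.7342 = 0.2658.

β ≈ 0.266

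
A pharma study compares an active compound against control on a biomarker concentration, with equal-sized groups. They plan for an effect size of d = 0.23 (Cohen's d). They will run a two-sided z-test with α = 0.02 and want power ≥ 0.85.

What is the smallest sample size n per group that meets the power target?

For power 0.85 need Φ(δ − z_{0.01}) = 0.85, so δ = z_{0.01} + z_{0.15} = 2.326 + 1.036 = 3.363.
(For δ > 0 the lower-tail rejection region contributes negligibly to power, so the one-term inversion is standard.)
δ = d·√(n/2) ⇒ n = 2(δ/d)² = 2 × (3.363 / 0.23)² = 427.53.
Round up to the next whole unit.

n = 428 per group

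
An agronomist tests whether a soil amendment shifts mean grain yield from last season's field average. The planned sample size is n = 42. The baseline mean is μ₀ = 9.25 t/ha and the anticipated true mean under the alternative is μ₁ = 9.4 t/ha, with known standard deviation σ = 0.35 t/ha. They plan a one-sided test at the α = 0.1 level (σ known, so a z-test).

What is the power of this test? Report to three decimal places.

Power ≈ 0.933

Standardized effect: d = |μ₁ − μ₀| / σ = |9.4 − 9.25| / 0.35 = 0.4286
Noncentrality parameter: δ = d·√n = 0.4286 × √42 = 2.7775
One-sided α = 0.1 → critical value z_{0.1} = 1.282.
Power = Φ(δ − 1.282) = Φ(1.496) = 0.9327.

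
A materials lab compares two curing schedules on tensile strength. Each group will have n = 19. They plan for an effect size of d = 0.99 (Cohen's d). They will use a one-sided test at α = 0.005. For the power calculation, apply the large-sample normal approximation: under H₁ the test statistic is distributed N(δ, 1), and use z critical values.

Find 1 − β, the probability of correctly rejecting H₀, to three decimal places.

Power ≈ 0.683

Noncentrality parameter: δ = d·√(n/2) = 0.99 × √(19/2) = 3.0514
Critical value for a one-sided test at α = 0.005: z_α = 2.576.
Power = P(Z > 2.576 − δ) = Φ(0.476) = 0.6828.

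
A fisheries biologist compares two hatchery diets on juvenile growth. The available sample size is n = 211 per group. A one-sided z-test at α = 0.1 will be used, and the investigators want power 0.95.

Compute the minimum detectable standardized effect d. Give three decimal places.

Need Φ(δ − 1.282) = 0.95, so δ = 1.282 + 1.645 = 2.926.
δ = d·√(n/2) ⇒ d = δ/√(n/2) = 2.926/√(211/2) = 0.2849.

d ≈ 0.285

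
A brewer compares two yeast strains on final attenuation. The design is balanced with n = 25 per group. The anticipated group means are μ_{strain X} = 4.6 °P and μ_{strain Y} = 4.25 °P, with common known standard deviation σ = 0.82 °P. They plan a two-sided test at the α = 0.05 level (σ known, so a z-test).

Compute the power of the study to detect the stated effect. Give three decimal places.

Power ≈ 0.326

Standardized effect: d = |μ_{strain X} − μ_{strain Y}| / σ = |4.6 − 4.25| / 0.82 = 0.4268
Noncentrality parameter: δ = d·√(n/2) = 0.4268 × √(25/2) = 1.5091
Critical value for a two-sided test at α = 0.05: z_{α/2} = 1.960.
Power = Φ(δ − 1.960) + Φ(−δ − 1.960) = Φ(-0.451) + Φ(-3.469) = 0.3260 + 0.0003 = 0.3263.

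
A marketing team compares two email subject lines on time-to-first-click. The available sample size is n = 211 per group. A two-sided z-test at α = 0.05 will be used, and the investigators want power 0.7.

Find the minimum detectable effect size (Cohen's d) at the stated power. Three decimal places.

d ≈ 0.242

Need Φ(δ − 1.960) = 0.7, so δ = 1.960 + 0.524 = 2.484.
(The second rejection-region term Φ(−δ − z_{α/2}) is negligible and dropped.)
δ = d·√(n/2) ⇒ d = δ/√(n/2) = 2.484/√(211/2) = 0.2419.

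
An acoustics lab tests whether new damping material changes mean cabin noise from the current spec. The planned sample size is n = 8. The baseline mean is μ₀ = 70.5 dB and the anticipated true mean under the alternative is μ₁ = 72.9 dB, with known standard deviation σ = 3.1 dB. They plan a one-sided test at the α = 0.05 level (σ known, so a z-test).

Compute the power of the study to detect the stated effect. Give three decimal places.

Power ≈ 0.707

Standardized effect: d = |μ₁ − μ₀| / σ = |72.9 − 70.5| / 3.1 = 0.7742
Noncentrality parameter: δ = d·√n = 0.7742 × √8 = 2.1898
One-sided α = 0.05 → critical value z_{0.05} = 1.645.
Power = Φ(δ − 1.645) = Φ(0.545) = 0.7071.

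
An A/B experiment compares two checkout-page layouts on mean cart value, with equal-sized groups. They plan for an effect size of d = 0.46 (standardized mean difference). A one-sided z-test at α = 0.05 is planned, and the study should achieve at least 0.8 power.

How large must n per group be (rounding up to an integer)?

Set Φ(δ − 1.645) = 0.8; then δ − 1.645 = Φ⁻¹(0.8) = 0.842, giving δ = 2.486.
δ = d·√(n/2) ⇒ n = 2(δ/d)² = 2 × (2.486 / 0.46)² = 58.44.
Round up to the next whole unit.

n = 59 per group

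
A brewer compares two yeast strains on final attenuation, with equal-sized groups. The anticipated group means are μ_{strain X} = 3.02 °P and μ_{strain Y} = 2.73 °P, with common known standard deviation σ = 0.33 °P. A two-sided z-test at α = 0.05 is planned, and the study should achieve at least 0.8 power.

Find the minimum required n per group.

n = 21 per group

Standardized effect: d = |μ_{strain X} − μ_{strain Y}| / σ = |3.02 − 2.73| / 0.33 = 0.8788
Set Φ(δ − 1.960) = 0.8; then δ − 1.960 = Φ⁻¹(0.8) = 0.842, giving δ = 2.802.
(For δ > 0 the lower-tail rejection region contributes negligibly to power, so the one-term inversion is standard.)
δ = d·√(n/2) ⇒ n = 2(δ/d)² = 2 × (2.802 / 0.8788)² = 20.33.
Rounding up, n = 21 per group.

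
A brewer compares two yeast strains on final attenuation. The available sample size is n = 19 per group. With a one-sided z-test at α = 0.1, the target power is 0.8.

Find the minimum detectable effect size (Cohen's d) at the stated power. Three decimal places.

Need Φ(δ − 1.282) = 0.8, so δ = 1.282 + 0.842 = 2.123.
δ = d·√(n/2) ⇒ d = δ/√(n/2) = 2.123/√(19/2) = 0.6888.

d ≈ 0.689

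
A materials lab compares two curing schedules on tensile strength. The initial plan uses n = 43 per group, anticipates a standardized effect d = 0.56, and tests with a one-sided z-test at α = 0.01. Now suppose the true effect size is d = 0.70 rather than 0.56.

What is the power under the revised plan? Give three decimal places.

With d = 0.70: δ = d·√(n/2) = 0.70 × √(43/2) = 3.2458. Critical value z_{0.01} = 2.326.
Revised power = Φ(δ − 2.326) = Φ(0.919) = 0.8211.

Power ≈ 0.821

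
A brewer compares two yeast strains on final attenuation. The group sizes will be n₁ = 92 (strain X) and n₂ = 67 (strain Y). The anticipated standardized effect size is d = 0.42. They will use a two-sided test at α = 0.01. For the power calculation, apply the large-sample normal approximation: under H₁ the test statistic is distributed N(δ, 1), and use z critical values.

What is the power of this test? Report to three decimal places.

Power ≈ 0.516

Noncentrality parameter: δ = d / √(1/n₁ + 1/n₂) = 0.42 / √(1/92 + 1/67) = 2.6151
Two-sided α = 0.01 → critical value z_{0.005} = 2.576.
Power = Φ(δ − 2.576) + Φ(−δ − 2.576) = Φ(0.039) + Φ(-5.191) = 0.5156 + 0.0000 = 0.5156.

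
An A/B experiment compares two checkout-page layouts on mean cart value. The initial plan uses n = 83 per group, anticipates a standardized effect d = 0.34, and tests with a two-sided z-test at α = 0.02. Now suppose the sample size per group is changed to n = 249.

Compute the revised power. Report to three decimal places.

Power ≈ 0.929

With n = 249 per group: δ = d·√(n/2) = 0.34 × √(249/2) = 3.7937. Critical value z_{0.01} = 2.326.
Revised power = Φ(δ − 2.326) + Φ(−δ − 2.326) = Φ(1.467) + Φ(-6.120) = 0.9289 + 0.0000 = 0.9289.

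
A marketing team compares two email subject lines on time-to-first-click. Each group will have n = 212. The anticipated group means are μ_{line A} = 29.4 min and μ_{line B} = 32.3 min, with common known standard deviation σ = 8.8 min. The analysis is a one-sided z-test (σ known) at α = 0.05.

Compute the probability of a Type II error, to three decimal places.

β ≈ 0.040

Standardized effect: d = |μ_{line A} − μ_{line B}| / σ = |29.4 − 32.3| / 8.8 = 0.3295
Noncentrality parameter: δ = d·√(n/2) = 0.3295 × √(212/2) = 3.3929
Critical value for a one-sided test at α = 0.05: z_α = 1.645.
Power = P(Z > 1.645 − δ) = Φ(1.748) = 0.9598.
Type II error: β = 1 − power = 1 − 0.9598 = 0.0402.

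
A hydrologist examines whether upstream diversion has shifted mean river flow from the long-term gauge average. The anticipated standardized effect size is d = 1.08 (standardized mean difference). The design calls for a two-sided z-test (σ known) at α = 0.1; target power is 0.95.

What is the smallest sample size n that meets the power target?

n = 10

For power 0.95 need Φ(δ − z_{0.05}) = 0.95, so δ = z_{0.05} + z_{0.05} = 1.645 + 1.645 = 3.290.
(For δ > 0 the lower-tail rejection region contributes negligibly to power, so the one-term inversion is standard.)
δ = d·√n ⇒ n = (δ/d)² = (3.290 / 1.08)² = 9.28.
Round up to the next whole unit.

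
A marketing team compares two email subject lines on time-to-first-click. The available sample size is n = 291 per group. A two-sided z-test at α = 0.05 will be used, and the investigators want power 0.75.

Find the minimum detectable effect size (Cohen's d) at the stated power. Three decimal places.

Need Φ(δ − 1.960) = 0.75, so δ = 1.960 + 0.674 = 2.634.
(Lower-tail contribution to power is negligible for δ > 0.)
δ = d·√(n/2) ⇒ d = δ/√(n/2) = 2.634/√(291/2) = 0.2184.

d ≈ 0.218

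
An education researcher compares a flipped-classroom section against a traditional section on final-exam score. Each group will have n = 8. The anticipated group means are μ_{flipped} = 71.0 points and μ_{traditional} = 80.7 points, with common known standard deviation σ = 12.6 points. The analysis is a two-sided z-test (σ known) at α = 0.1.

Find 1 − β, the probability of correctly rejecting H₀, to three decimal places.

Standardized effect: d = |μ_{flipped} − μ_{traditional}| / σ = |71.0 − 80.7| / 12.6 = 0.7698
Noncentrality parameter: δ = d·√(n/2) = 0.7698 × √(8/2) = 1.5397
Critical value for a two-sided test at α = 0.1: z_{α/2} = 1.645.
Power = Φ(δ − 1.645) + Φ(−δ − 1.645) = Φ(-0.105) + Φ(-3.185) = 0.4581 + 0.0007 = 0.4588.

Power ≈ 0.459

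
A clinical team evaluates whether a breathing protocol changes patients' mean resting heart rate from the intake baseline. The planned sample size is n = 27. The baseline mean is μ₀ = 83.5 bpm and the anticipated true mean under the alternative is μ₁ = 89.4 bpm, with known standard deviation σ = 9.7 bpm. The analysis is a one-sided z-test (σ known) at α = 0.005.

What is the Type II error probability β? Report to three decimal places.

Standardized effect: d = |μ₁ − μ₀| / σ = |89.4 − 83.5| / 9.7 = 0.6082
Noncentrality parameter: δ = d·√n = 0.6082 × √27 = 3.1605
Critical value for a one-sided test at α = 0.005: z_α = 2.576.
Power = P(Z > 2.576 − δ) = Φ(0.585) = 0.7206.
Type II error: β = 1 − power = 1 − 0.7206 = 0.2794.

β ≈ 0.279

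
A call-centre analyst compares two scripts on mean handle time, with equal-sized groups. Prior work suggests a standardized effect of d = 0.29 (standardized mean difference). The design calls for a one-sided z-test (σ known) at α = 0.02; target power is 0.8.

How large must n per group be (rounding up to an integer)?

n = 200 per group

For power 0.8 need Φ(δ − z_{0.02}) = 0.8, so δ = z_{0.02} + z_{0.20} = 2.054 + 0.842 = 2.895.
δ = d·√(n/2) ⇒ n = 2(δ/d)² = 2 × (2.895 / 0.29)² = 199.36.
Round up to the next whole unit.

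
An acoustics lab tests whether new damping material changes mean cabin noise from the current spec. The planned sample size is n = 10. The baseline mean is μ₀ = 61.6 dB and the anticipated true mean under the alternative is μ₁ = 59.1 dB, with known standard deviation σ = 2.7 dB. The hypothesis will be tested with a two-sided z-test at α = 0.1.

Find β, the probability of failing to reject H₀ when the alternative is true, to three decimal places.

Standardized effect: d = |μ₁ − μ₀| / σ = |59.1 − 61.6| / 2.7 = 0.9259
Noncentrality parameter: δ = d·√n = 0.9259 × √10 = 2.9280
Critical value for a two-sided test at α = 0.1: z_{α/2} = 1.645.
Power = Φ(δ − 1.645) + Φ(−δ − 1.645) = Φ(1.283) + Φ(-4.573) = 0.9003 + 0.0000 = 0.9003.
Type II error: β = 1 − power = 1 − 0.9003 = 0.0997.

β ≈ 0.100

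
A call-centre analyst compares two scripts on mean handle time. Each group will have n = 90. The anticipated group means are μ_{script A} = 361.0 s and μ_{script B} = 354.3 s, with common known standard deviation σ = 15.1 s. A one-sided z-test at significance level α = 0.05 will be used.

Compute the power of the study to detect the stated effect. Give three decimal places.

Power ≈ 0.909

Standardized effect: d = |μ_{script A} − μ_{script B}| / σ = |361.0 − 354.3| / 15.1 = 0.4437
Noncentrality parameter: δ = d·√(n/2) = 0.4437 × √(90/2) = 2.9765
One-sided α = 0.05 → critical value z_{0.05} = 1.645.
Power = P(Z > 1.645 − δ) = Φ(1.332) = 0.9085.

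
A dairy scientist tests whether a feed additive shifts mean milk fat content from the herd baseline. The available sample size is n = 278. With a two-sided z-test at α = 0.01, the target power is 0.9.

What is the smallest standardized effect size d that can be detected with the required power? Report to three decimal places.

d ≈ 0.231

Need Φ(δ − 2.576) = 0.9, so δ = 2.576 + 1.282 = 3.857.
(Lower-tail contribution to power is negligible for δ > 0.)
δ = d·√n ⇒ d = δ/√n = 3.857/√278 = 0.2314.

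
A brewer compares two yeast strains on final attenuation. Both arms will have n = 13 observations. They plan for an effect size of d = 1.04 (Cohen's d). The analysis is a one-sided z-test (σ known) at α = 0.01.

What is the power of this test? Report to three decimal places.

Power ≈ 0.627

Noncentrality parameter: δ = d·√(n/2) = 1.04 × √(13/2) = 2.6515
Critical value for a one-sided test at α = 0.01: z_α = 2.326.
Power = Φ(δ − 2.326) = Φ(0.325) = 0.6275.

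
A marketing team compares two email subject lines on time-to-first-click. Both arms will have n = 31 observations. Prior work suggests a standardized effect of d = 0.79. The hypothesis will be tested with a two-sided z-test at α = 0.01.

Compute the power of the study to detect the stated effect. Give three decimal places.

Power ≈ 0.703

Noncentrality parameter: δ = d·√(n/2) = 0.79 × √(31/2) = 3.1102
Critical value for a two-sided test at α = 0.01: z_{α/2} = 2.576.
Power = Φ(δ − 2.576) + Φ(−δ − 2.576) = Φ(0.534) + Φ(-5.686) = 0.7035 + 0.0000 = 0.7035.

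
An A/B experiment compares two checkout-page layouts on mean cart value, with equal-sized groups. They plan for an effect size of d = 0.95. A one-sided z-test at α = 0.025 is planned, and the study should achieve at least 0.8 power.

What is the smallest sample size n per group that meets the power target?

Set Φ(δ − 1.960) = 0.8; then δ − 1.960 = Φ⁻¹(0.8) = 0.842, giving δ = 2.802.
δ = d·√(n/2) ⇒ n = 2(δ/d)² = 2 × (2.802 / 0.95)² = 17.39.
Rounding up, n = 18 per group.

n = 18 per group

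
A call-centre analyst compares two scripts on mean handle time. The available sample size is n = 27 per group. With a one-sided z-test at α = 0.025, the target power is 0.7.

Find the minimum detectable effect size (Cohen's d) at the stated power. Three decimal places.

Need Φ(δ − 1.960) = 0.7, so δ = 1.960 + 0.524 = 2.484.
δ = d·√(n/2) ⇒ d = δ/√(n/2) = 2.484/√(27/2) = 0.6762.

d ≈ 0.676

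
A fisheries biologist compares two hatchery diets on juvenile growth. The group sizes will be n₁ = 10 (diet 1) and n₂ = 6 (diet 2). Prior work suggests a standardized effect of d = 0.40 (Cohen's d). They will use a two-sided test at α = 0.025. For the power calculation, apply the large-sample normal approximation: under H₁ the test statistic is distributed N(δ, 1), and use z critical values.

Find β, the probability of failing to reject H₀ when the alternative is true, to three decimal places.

β ≈ 0.928

Noncentrality parameter: λ = d / √(1/n₁ + 1/n₂) = 0.40 / √(1/10 + 1/6) = 0.7746
Two-sided α = 0.025 → critical value z_{0.0125} = 2.241.
Power = Φ(λ − 2.241) + Φ(−λ − 2.241) = Φ(-1.467) + Φ(-3.016) = 0.0712 + 0.0013 = 0.0725.
Type II error: β = 1 − power = 1 − 0.0725 = 0.9275.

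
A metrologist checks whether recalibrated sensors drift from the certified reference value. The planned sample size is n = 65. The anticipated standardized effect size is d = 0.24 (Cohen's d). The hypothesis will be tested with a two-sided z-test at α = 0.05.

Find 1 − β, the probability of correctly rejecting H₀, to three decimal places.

Noncentrality parameter: δ = d·√n = 0.24 × √65 = 1.9349
Critical value for a two-sided test at α = 0.05: z_{α/2} = 1.960.
Power = Φ(δ − 1.960) + Φ(−δ − 1.960) = Φ(-0.025) + Φ(-3.895) = 0.4900 + 0.0000 = 0.4901.

Power ≈ 0.490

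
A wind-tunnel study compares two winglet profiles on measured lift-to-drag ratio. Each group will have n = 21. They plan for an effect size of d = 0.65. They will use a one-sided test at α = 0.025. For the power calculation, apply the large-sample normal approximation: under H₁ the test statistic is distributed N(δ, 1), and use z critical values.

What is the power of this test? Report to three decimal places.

Noncentrality parameter: δ = d·√(n/2) = 0.65 × √(21/2) = 2.1062
Critical value for a one-sided test at α = 0.025: z_α = 1.960.
Power = P(Z > 1.960 − δ) = Φ(0.146) = 0.5581.

Power ≈ 0.558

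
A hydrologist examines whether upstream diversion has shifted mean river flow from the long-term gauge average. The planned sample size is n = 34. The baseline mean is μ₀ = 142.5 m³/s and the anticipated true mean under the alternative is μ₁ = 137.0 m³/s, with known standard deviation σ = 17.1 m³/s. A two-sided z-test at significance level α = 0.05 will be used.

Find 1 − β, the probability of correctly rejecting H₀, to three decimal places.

Power ≈ 0.466

Standardized effect: d = |μ₁ − μ₀| / σ = |137.0 − 142.5| / 17.1 = 0.3216
Noncentrality parameter: δ = d·√n = 0.3216 × √34 = 1.8755
Critical value for a two-sided test at α = 0.05: z_{α/2} = 1.960.
Power = Φ(δ − 1.960) + Φ(−δ − 1.960) = Φ(-0.085) + Φ(-3.835) = 0.4663 + 0.0001 = 0.4664.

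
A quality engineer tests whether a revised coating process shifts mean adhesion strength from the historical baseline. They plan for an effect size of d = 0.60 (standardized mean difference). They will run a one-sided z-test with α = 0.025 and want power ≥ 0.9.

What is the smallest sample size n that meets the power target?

For power 0.9 need Φ(δ − z_{0.025}) = 0.9, so δ = z_{0.025} + z_{0.10} = 1.960 + 1.282 = 3.242.
δ = d·√n ⇒ n = (δ/d)² = (3.242 / 0.60)² = 29.19.
Round up to the next whole unit.

n = 30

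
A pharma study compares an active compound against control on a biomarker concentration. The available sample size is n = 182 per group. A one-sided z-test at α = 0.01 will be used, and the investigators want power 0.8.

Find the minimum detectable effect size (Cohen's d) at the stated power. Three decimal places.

d ≈ 0.332

Required noncentrality: δ = z_{0.01} + z_{0.20} = 2.326 + 0.842 = 3.168.
δ = d·√(n/2) ⇒ d = δ/√(n/2) = 3.168/√(182/2) = 0.3321.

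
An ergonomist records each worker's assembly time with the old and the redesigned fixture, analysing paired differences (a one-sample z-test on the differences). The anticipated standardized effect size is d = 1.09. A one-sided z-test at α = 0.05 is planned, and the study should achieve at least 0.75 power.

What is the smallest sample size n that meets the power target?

n = 5

For power 0.75 need Φ(δ − z_{0.05}) = 0.75, so δ = z_{0.05} + z_{0.25} = 1.645 + 0.674 = 2.319.
δ = d·√n ⇒ n = (δ/d)² = (2.319 / 1.09)² = 4.53.
Round up to the next whole unit.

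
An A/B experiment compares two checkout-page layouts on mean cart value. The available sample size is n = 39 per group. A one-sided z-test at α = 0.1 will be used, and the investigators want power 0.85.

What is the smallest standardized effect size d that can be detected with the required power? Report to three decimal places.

d ≈ 0.525

Required noncentrality: δ = z_{0.1} + z_{0.15} = 1.282 + 1.036 = 2.318.
δ = d·√(n/2) ⇒ d = δ/√(n/2) = 2.318/√(39/2) = 0.5249.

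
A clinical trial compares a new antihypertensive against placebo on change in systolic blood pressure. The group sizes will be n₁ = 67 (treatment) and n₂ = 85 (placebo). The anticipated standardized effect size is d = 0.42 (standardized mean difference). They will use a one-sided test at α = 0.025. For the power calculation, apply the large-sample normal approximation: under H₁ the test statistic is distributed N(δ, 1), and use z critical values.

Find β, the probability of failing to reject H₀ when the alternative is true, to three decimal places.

β ≈ 0.271

Noncentrality parameter: δ = d / √(1/n₁ + 1/n₂) = 0.42 / √(1/67 + 1/85) = 2.5708
One-sided α = 0.025 → critical value z_{0.025} = 1.960.
Power = P(Z > 1.960 − δ) = Φ(0.611) = 0.7294.
Type II error: β = 1 − power = 1 − 0.7294 = 0.2706.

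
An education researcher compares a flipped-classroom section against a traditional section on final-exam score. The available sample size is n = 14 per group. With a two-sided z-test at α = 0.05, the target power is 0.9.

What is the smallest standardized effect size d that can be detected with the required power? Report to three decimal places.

Required noncentrality: δ = z_{0.025} + z_{0.10} = 1.960 + 1.282 = 3.242.
(The second rejection-region term Φ(−δ − z_{α/2}) is negligible and dropped.)
δ = d·√(n/2) ⇒ d = δ/√(n/2) = 3.242/√(14/2) = 1.2252.

d ≈ 1.225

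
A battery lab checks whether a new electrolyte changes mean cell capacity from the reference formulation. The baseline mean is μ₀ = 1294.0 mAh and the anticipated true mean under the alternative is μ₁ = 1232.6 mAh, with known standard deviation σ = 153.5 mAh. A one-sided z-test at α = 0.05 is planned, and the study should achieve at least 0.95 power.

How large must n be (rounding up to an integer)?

n = 68

Standardized effect: d = |μ₁ − μ₀| / σ = |1232.6 − 1294.0| / 153.5 = 0.4000
For power 0.95 need Φ(δ − z_{0.05}) = 0.95, so δ = z_{0.05} + z_{0.05} = 1.645 + 1.645 = 3.290.
δ = d·√n ⇒ n = (δ/d)² = (3.290 / 0.4000)² = 67.64.
Round up to the next whole unit.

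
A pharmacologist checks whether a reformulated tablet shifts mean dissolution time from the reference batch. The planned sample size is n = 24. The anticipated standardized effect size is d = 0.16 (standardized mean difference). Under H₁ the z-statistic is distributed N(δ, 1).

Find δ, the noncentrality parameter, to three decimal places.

δ = d·√n = 0.16 × √24 = 0.7838

δ ≈ 0.784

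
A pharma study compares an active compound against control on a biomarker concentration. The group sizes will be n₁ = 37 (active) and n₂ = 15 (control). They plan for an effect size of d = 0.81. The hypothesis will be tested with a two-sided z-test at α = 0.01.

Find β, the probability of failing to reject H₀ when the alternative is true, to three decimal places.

β ≈ 0.472

Noncentrality parameter: δ = d / √(1/n₁ + 1/n₂) = 0.81 / √(1/37 + 1/15) = 2.6462
Two-sided α = 0.01 → critical value z_{0.005} = 2.576.
Power = Φ(δ − 2.576) + Φ(−δ − 2.576) = Φ(0.070) + Φ(-5.222) = 0.5281 + 0.0000 = 0.5281.
Type II error: β = 1 − power = 1 − 0.5281 = 0.4719.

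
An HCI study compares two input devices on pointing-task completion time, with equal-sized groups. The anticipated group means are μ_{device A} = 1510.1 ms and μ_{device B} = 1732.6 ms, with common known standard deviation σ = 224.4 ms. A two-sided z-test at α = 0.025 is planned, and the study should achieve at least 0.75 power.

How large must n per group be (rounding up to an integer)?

Standardized effect: d = |μ_{device A} − μ_{device B}| / σ = |1510.1 − 1732.6| / 224.4 = 0.9915
For power 0.75 need Φ(δ − z_{0.0125}) = 0.75, so δ = z_{0.0125} + z_{0.25} = 2.241 + 0.674 = 2.916.
(For δ > 0 the lower-tail rejection region contributes negligibly to power, so the one-term inversion is standard.)
δ = d·√(n/2) ⇒ n = 2(δ/d)² = 2 × (2.916 / 0.9915)² = 17.30.
Round up to the next whole unit.

n = 18 per group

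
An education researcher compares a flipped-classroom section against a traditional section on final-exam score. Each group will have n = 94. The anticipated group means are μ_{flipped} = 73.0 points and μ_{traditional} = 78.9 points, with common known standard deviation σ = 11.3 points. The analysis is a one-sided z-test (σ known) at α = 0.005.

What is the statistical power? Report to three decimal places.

Power ≈ 0.842

Standardized effect: d = |μ_{flipped} − μ_{traditional}| / σ = |73.0 − 78.9| / 11.3 = 0.5221
Noncentrality parameter: δ = d·√(n/2) = 0.5221 × √(94/2) = 3.5795
One-sided α = 0.005 → critical value z_{0.005} = 2.576.
Power = Φ(δ − 2.576) = Φ(1.004) = 0.8422.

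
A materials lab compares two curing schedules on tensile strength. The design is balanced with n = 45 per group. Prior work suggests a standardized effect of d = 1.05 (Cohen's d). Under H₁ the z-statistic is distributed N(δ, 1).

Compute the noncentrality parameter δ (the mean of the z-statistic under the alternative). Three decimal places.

δ ≈ 4.981

δ = d·√(n/2) = 1.05 × √(45/2) = 4.9806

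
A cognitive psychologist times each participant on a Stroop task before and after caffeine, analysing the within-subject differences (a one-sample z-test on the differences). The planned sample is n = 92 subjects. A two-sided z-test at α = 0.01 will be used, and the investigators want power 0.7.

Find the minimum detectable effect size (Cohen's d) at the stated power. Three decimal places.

d ≈ 0.323

Required noncentrality: δ = z_{0.005} + z_{0.30} = 2.576 + 0.524 = 3.100.
(Lower-tail contribution to power is negligible for δ > 0.)
δ = d·√n ⇒ d = δ/√n = 3.100/√92 = 0.3232.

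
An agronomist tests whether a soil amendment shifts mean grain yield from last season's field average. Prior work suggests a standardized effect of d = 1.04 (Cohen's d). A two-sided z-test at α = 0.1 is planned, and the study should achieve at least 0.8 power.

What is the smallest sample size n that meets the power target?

n = 6

Set Φ(δ − 1.645) = 0.8; then δ − 1.645 = Φ⁻¹(0.8) = 0.842, giving δ = 2.486.
(For δ > 0 the lower-tail rejection region contributes negligibly to power, so the one-term inversion is standard.)
δ = d·√n ⇒ n = (δ/d)² = (2.486 / 1.04)² = 5.72.
Rounding up, n = 6.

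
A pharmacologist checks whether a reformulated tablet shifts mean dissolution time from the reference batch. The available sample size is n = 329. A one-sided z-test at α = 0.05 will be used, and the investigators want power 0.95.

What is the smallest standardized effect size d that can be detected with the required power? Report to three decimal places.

Need Φ(δ − 1.645) = 0.95, so δ = 1.645 + 1.645 = 3.290.
δ = d·√n ⇒ d = δ/√n = 3.290/√329 = 0.1814.

d ≈ 0.181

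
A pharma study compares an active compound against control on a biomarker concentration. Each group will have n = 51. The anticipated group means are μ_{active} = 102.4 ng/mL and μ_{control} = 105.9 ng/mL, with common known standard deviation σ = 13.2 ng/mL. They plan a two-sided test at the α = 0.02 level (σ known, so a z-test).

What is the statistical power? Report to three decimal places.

Standardized effect: d = |μ_{active} − μ_{control}| / σ = |102.4 − 105.9| / 13.2 = 0.2652
Noncentrality parameter: δ = d·√(n/2) = 0.2652 × √(51/2) = 1.3389
Two-sided α = 0.02 → critical value z_{0.01} = 2.326.
Power = Φ(δ − 2.326) + Φ(−δ − 2.326) = Φ(-0.987) + Φ(-3.665) = 0.1617 + 0.0001 = 0.1618.

Power ≈ 0.162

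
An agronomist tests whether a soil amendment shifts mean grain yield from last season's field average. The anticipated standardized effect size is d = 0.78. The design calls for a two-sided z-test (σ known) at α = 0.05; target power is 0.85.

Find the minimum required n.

n = 15

For power 0.85 need Φ(δ − z_{0.025}) = 0.85, so δ = z_{0.025} + z_{0.15} = 1.960 + 1.036 = 2.996.
(The Φ(−δ − z_{α/2}) term is vanishingly small for δ > 0 and is dropped in the standard sample-size formula.)
δ = d·√n ⇒ n = (δ/d)² = (2.996 / 0.78)² = 14.76.
Rounding up, n = 15.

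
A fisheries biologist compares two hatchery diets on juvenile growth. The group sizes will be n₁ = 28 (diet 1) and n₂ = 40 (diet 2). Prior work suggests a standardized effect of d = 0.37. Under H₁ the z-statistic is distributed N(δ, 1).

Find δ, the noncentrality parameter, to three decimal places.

δ = d / √(1/n₁ + 1/n₂) = 0.37 / √(1/28 + 1/40) = 1.5016

δ ≈ 1.502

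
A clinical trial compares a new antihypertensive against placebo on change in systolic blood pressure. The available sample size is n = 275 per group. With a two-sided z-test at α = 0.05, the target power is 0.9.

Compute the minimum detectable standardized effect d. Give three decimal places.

d ≈ 0.276

Required noncentrality: δ = z_{0.025} + z_{0.10} = 1.960 + 1.282 = 3.242.
(The second rejection-region term Φ(−δ − z_{α/2}) is negligible and dropped.)
δ = d·√(n/2) ⇒ d = δ/√(n/2) = 3.242/√(275/2) = 0.2764.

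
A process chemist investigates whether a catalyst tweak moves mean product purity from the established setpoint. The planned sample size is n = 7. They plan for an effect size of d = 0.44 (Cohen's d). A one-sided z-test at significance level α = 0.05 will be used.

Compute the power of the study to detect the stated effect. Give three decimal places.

Noncentrality parameter: δ = d·√n = 0.44 × √7 = 1.1641
Critical value for a one-sided test at α = 0.05: z_α = 1.645.
Power = P(Z > 1.645 − δ) = Φ(-0.481) = 0.3154.

Power ≈ 0.315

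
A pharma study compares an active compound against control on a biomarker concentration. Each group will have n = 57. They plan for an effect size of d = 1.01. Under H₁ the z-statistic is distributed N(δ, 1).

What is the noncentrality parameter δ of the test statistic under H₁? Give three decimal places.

δ = d·√(n/2) = 1.01 × √(57/2) = 5.3919

δ ≈ 5.392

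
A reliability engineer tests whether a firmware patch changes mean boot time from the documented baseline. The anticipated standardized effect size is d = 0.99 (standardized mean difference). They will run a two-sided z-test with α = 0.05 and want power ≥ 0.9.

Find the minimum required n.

n = 11

For power 0.9 need Φ(δ − z_{0.025}) = 0.9, so δ = z_{0.025} + z_{0.10} = 1.960 + 1.282 = 3.242.
(For δ > 0 the lower-tail rejection region contributes negligibly to power, so the one-term inversion is standard.)
δ = d·√n ⇒ n = (δ/d)² = (3.242 / 0.99)² = 10.72.
Round up to the next whole unit.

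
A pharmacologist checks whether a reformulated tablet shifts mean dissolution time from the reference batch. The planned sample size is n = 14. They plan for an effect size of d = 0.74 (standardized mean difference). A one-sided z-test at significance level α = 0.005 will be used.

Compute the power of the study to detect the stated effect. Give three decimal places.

Power ≈ 0.577

Noncentrality parameter: λ = d·√n = 0.74 × √14 = 2.7688
Critical value for a one-sided test at α = 0.005: z_α = 2.576.
Power = P(Z > 2.576 − λ) = Φ(0.193) = 0.5765.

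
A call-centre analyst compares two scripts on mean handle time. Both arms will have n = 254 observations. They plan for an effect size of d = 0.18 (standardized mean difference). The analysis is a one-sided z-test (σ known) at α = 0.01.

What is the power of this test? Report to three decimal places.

Power ≈ 0.383

Noncentrality parameter: δ = d·√(n/2) = 0.18 × √(254/2) = 2.0285
One-sided α = 0.01 → critical value z_{0.01} = 2.326.
Power = P(Z > 2.326 − δ) = Φ(-0.298) = 0.3829.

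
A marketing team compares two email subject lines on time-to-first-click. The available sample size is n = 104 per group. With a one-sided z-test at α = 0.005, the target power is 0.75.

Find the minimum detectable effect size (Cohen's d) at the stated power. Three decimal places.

d ≈ 0.451

Required noncentrality: δ = z_{0.005} + z_{0.25} = 2.576 + 0.674 = 3.250.
δ = d·√(n/2) ⇒ d = δ/√(n/2) = 3.250/√(104/2) = 0.4507.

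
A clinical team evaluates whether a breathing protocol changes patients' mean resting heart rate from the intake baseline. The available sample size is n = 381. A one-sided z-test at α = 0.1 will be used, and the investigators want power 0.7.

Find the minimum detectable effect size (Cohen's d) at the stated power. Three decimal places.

d ≈ 0.093

Need Φ(δ − 1.282) = 0.7, so δ = 1.282 + 0.524 = 1.806.
δ = d·√n ⇒ d = δ/√n = 1.806/√381 = 0.0925.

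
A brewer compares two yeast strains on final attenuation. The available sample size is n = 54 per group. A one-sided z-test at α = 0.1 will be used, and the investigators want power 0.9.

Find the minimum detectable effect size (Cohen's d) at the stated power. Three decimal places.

d ≈ 0.493

Required noncentrality: δ = z_{0.1} + z_{0.10} = 1.282 + 1.282 = 2.563.
δ = d·√(n/2) ⇒ d = δ/√(n/2) = 2.563/√(54/2) = 0.4933.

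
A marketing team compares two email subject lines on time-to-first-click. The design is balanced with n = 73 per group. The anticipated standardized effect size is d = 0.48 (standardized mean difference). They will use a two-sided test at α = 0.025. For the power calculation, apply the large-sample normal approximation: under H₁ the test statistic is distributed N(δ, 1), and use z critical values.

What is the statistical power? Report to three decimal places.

Noncentrality parameter: δ = d·√(n/2) = 0.48 × √(73/2) = 2.8999
Two-sided α = 0.025 → critical value z_{0.0125} = 2.241.
Power = Φ(δ − 2.241) + Φ(−δ − 2.241) = Φ(0.659) + Φ(-5.141) = 0.7449 + 0.0000 = 0.7449.

Power ≈ 0.745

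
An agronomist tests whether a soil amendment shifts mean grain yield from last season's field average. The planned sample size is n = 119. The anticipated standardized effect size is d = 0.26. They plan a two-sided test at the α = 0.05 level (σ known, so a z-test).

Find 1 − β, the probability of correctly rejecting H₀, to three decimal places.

Noncentrality parameter: δ = d·√n = 0.26 × √119 = 2.8363
Critical value for a two-sided test at α = 0.05: z_{α/2} = 1.960.
Power = Φ(δ − 1.960) + Φ(−δ − 1.960) = Φ(0.876) + Φ(-4.796) = 0.8096 + 0.0000 = 0.8096.

Power ≈ 0.810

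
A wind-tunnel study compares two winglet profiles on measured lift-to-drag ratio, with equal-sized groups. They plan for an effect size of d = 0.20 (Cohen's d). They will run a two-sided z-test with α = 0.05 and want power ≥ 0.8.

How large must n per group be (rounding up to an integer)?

n = 393 per group

Set Φ(δ − 1.960) = 0.8; then δ − 1.960 = Φ⁻¹(0.8) = 0.842, giving δ = 2.802.
(The Φ(−δ − z_{α/2}) term is vanishingly small for δ > 0 and is dropped in the standard sample-size formula.)
δ = d·√(n/2) ⇒ n = 2(δ/d)² = 2 × (2.802 / 0.20)² = 392.44.
Rounding up, n = 393 per group.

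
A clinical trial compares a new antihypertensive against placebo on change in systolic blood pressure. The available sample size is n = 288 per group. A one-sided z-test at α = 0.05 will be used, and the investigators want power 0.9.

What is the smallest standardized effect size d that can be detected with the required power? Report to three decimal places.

d ≈ 0.244

Required noncentrality: δ = z_{0.05} + z_{0.10} = 1.645 + 1.282 = 2.926.
δ = d·√(n/2) ⇒ d = δ/√(n/2) = 2.926/√(288/2) = 0.2439.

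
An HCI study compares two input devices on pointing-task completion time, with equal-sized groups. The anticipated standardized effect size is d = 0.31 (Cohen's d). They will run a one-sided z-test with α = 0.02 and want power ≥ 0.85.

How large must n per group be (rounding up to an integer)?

n = 199 per group

For power 0.85 need Φ(δ − z_{0.02}) = 0.85, so δ = z_{0.02} + z_{0.15} = 2.054 + 1.036 = 3.090.
δ = d·√(n/2) ⇒ n = 2(δ/d)² = 2 × (3.090 / 0.31)² = 198.74.
Rounding up, n = 199 per group.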